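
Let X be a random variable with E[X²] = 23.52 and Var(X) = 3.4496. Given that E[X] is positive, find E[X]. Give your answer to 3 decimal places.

(E[X])² = E[X²] − Var(X) = 23.52 − 3.4496 = 20.0704
E[X] = √20.0704 = 4.48

4.480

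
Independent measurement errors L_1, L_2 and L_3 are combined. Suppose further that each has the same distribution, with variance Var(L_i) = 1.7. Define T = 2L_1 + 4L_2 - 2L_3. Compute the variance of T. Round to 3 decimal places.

By independence, Var(T) = (2)²Var(L_1) + (4)²Var(L_2) + (-2)²Var(L_3)
= (2)²·1.7 + (4)²·1.7 + (-2)²·1.7 = 40.8

40.800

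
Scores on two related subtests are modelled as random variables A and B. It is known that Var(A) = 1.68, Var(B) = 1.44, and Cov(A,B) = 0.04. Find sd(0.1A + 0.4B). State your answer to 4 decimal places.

0.5004

Var(0.1A + 0.4B) = (0.1)²·Var(A) + (0.4)²·Var(B) + 2·(0.1)·(0.4)·Cov(A,B)
= 0.01·1.68 + 0.16·1.44 + 0.08·0.04 = 0.2504
sd(0.1A + 0.4B) = √0.2504 ≈ 0.5004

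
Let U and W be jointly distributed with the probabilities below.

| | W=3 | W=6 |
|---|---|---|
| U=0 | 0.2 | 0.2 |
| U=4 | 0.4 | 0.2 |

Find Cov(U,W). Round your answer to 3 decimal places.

-0.480

E[U] = 2.4,  E[W] = 4.2
E[UW] = 9.6
Cov(U,W) = E[UW] − E[U]E[W] = 9.6 − (2.4)(4.2) = -0.48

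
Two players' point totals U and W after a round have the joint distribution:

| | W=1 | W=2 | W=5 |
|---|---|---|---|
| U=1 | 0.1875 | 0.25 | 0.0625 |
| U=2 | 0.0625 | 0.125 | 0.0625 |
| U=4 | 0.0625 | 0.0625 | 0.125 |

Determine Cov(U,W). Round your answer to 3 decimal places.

0.625

E[U] = 2,  E[W] = 2.4375
E[UW] = 5.5
Cov(U,W) = E[UW] − E[U]E[W] = 5.5 − (2)(2.4375) = 0.625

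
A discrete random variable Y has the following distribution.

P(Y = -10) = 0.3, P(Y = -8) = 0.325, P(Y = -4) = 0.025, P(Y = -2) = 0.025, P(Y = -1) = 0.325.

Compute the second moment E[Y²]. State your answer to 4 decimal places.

E[Y²] = (-10)²(0.3) + (-8)²(0.325) + (-4)²(0.025) + (-2)²(0.025) + (-1)²(0.325) = 51.625

51.6250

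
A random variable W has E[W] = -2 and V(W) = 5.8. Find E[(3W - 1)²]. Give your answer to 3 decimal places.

101.200

E[3W - 1] = 3·-2 − 1 = -7
V(3W - 1) = (3)²·5.8 = 52.2
E[(3W - 1)²] = V((3W - 1)) + (E[(3W - 1)])² = 52.2 + (-7)² = 101.2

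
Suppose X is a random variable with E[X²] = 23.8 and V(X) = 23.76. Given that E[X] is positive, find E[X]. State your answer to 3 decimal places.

(E[X])² = E[X²] − V(X) = 23.8 − 23.76 = 0.04
E[X] = √0.04 = 0.2

0.200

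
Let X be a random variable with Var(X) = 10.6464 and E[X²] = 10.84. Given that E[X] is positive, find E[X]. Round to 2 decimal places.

(E[X])² = E[X²] − Var(X) = 10.84 − 10.6464 = 0.1936
E[X] = √0.1936 = 0.44

0.44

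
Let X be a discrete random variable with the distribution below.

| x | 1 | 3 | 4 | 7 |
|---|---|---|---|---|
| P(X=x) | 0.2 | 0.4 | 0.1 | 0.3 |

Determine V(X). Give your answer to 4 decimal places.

E[X] = (1)(0.2) + (3)(0.4) + (4)(0.1) + (7)(0.3) = 3.9
E[X²] = (1)²(0.2) + (3)²(0.4) + (4)²(0.1) + (7)²(0.3) = 20.1
V(X) = E[X²] − (E[X])² = 20.1 − (3.9)² = 4.89

4.8900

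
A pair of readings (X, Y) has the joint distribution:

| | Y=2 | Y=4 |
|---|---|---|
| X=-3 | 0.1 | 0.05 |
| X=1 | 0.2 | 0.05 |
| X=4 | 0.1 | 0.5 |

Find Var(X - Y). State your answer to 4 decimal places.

E[X] = 2.2,  E[Y] = 3.2,  E[XY] = 8.2
Var(X) = 11.2 − (2.2)² = 6.36;  Var(Y) = 11.2 − (3.2)² = 0.96
Cov(X,Y) = 8.2 − (2.2)(3.2) = 1.16
Var(X - Y) = (1)²·6.36 + (-1)²·0.96 + 2·(1)·(-1)·1.16 = 5

5.0000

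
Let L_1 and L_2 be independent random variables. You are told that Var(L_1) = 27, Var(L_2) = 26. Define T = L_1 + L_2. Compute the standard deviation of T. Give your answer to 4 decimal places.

By independence, Var(T) = (1)²Var(L_1) + (1)²Var(L_2)
= (1)²·27 + (1)²·26 = 53
σ(T) = √53 ≈ 7.2801

7.2801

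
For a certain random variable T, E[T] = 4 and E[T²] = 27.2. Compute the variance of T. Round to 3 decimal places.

Var(T) = 27.2 − (4)² = 11.2

11.200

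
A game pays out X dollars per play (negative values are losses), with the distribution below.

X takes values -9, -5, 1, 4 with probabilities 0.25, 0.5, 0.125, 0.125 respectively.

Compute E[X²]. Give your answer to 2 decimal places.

34.88

E[X²] = (-9)²(0.25) + (-5)²(0.5) + (1)²(0.125) + (4)²(0.125) = 34.875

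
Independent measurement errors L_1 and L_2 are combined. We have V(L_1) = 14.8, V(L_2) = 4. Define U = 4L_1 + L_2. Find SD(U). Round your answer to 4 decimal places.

15.5177

By independence, V(U) = (4)²V(L_1) + (1)²V(L_2)
= (4)²·14.8 + (1)²·4 = 240.8
SD(U) = √240.8 ≈ 15.5177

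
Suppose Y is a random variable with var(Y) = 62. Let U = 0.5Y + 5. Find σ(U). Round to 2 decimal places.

3.94

var(0.5Y + 5) = (0.5)²·62 = 15.5
σ(U) = √15.5 ≈ 3.94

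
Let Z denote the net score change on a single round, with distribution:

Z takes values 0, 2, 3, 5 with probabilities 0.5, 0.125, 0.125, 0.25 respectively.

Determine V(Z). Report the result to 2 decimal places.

4.36

E[Z] = (0)(0.5) + (2)(0.125) + (3)(0.125) + (5)(0.25) = 1.875
E[Z²] = (0)²(0.5) + (2)²(0.125) + (3)²(0.125) + (5)²(0.25) = 7.875
V(Z) = E[Z²] − (E[Z])² = 7.875 − (1.875)² = 4.359375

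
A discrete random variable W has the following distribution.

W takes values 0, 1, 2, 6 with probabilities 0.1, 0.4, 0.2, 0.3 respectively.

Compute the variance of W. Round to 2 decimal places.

E[W] = (0)(0.1) + (1)(0.4) + (2)(0.2) + (6)(0.3) = 2.6
E[W²] = (0)²(0.1) + (1)²(0.4) + (2)²(0.2) + (6)²(0.3) = 12
Var(W) = E[W²] − (E[W])² = 12 − (2.6)² = 5.24

5.24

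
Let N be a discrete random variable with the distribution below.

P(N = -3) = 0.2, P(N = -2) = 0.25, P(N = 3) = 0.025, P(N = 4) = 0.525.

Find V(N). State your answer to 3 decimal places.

10.269

E[N] = (-3)(0.2) + (-2)(0.25) + (3)(0.025) + (4)(0.525) = 1.075
E[N²] = (-3)²(0.2) + (-2)²(0.25) + (3)²(0.025) + (4)²(0.525) = 11.425
V(N) = E[N²] − (E[N])² = 11.425 − (1.075)² = 10.269375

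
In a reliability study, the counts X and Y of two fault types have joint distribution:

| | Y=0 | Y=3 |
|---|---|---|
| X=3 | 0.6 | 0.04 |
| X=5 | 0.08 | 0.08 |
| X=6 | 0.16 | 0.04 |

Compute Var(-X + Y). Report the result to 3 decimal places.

E[X] = 3.92,  E[Y] = 0.48,  E[XY] = 2.28
Var(X) = 16.96 − (3.92)² = 1.5936;  Var(Y) = 1.44 − (0.48)² = 1.2096
cov(X,Y) = 2.28 − (3.92)(0.48) = 0.3984
Var(-X + Y) = (-1)²·1.5936 + (1)²·1.2096 + 2·(-1)·(1)·0.3984 = 2.0064

2.006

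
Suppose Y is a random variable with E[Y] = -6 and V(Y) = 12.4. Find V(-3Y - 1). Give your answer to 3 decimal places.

111.600

V(-3Y - 1) = (-3)²·V(Y) = 9·12.4 = 111.6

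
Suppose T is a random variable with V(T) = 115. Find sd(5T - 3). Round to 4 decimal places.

53.6190

V(5T - 3) = (5)²·115 = 2875
sd(5T - 3) = √2875 ≈ 53.6190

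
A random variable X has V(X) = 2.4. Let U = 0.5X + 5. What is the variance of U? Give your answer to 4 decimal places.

0.6000

V(0.5X + 5) = (0.5)²·V(X) = 0.25·2.4 = 0.6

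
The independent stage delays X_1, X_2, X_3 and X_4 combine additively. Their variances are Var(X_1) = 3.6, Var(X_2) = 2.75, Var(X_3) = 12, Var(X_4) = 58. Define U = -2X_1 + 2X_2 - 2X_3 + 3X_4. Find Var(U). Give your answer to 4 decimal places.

By independence, Var(U) = (-2)²Var(X_1) + (2)²Var(X_2) + (-2)²Var(X_3) + (3)²Var(X_4)
= (-2)²·3.6 + (2)²·2.75 + (-2)²·12 + (3)²·58 = 595.4

595.4000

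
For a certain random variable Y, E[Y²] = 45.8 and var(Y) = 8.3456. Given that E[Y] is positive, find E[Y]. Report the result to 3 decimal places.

(E[Y])² = E[Y²] − var(Y) = 45.8 − 8.3456 = 37.4544
E[Y] = √37.4544 = 6.12

6.120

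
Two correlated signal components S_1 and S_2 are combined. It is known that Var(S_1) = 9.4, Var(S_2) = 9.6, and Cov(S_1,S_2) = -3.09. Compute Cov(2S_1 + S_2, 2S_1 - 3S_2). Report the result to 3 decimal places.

21.160

Cov(2S_1 + S_2, 2S_1 - 3S_2) = (2)(2)Var(S_1) + (1)(-3)Var(S_2) + [(2)(-3) + (1)(2)]Cov(S_1,S_2)
= 4·9.4 + -3·9.6 + -4·-3.09 = 21.16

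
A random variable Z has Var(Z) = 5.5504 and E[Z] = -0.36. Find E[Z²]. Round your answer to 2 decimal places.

E[Z²] = Var(Z) + (E[Z])² = 5.5504 + (-0.36)² = 5.68

5.68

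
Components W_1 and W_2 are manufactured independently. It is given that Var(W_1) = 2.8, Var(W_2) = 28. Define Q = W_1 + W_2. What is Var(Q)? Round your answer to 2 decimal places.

30.80

By independence, Var(Q) = (1)²Var(W_1) + (1)²Var(W_2)
= (1)²·2.8 + (1)²·28 = 30.8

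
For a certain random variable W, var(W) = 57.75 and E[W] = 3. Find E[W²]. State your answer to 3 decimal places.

66.750

E[W²] = var(W) + (E[W])² = 57.75 + (3)² = 66.75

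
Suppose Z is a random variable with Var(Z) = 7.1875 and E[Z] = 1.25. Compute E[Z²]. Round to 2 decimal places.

E[Z²] = Var(Z) + (E[Z])² = 7.1875 + (1.25)² = 8.75

8.75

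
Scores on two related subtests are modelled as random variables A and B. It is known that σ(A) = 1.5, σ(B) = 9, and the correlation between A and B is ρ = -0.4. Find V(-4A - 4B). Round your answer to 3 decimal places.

1159.200

V(A) = (1.5)² = 2.25;  V(B) = (9)² = 81
cov(A,B) = ρ·σ(A)·σ(B) = -0.4·1.5·9 = -5.4
V(-4A - 4B) = (-4)²·V(A) + (-4)²·V(B) + 2·(-4)·(-4)·cov(A,B)
= 16·2.25 + 16·81 + 32·-5.4 = 1159.2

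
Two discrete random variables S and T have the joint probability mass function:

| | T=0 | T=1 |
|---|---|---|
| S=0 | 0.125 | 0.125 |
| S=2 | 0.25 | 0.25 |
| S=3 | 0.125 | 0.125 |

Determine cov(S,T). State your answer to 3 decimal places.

E[S] = 1.75,  E[T] = 0.5
E[ST] = 0.875
cov(S,T) = E[ST] − E[S]E[T] = 0.875 − (1.75)(0.5) = 0

0.000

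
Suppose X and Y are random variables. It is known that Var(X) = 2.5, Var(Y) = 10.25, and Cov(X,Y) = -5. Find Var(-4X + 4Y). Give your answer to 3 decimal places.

Var(-4X + 4Y) = (-4)²·Var(X) + (4)²·Var(Y) + 2·(-4)·(4)·Cov(X,Y)
= 16·2.5 + 16·10.25 + -32·-5 = 364

364.000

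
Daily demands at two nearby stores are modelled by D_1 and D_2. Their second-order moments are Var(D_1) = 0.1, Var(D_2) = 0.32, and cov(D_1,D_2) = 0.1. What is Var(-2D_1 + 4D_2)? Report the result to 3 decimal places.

Var(-2D_1 + 4D_2) = (-2)²·Var(D_1) + (4)²·Var(D_2) + 2·(-2)·(4)·cov(D_1,D_2)
= 4·0.1 + 16·0.32 + -16·0.1 = 3.92

3.920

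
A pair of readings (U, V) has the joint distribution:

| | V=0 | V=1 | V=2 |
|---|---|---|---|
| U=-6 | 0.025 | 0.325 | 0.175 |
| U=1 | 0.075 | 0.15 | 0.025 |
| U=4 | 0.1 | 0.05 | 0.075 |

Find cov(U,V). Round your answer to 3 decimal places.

-0.900

E[U] = -2,  E[V] = 1.075
E[UV] = -3.05
cov(U,V) = E[UV] − E[U]E[V] = -3.05 − (-2)(1.075) = -0.9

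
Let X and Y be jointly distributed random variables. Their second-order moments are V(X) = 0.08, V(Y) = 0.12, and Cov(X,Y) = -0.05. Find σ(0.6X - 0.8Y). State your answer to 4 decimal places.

0.3919

V(0.6X - 0.8Y) = (0.6)²·V(X) + (-0.8)²·V(Y) + 2·(0.6)·(-0.8)·Cov(X,Y)
= 0.36·0.08 + 0.64·0.12 + -0.96·-0.05 = 0.1536
σ(0.6X - 0.8Y) = √0.1536 ≈ 0.3919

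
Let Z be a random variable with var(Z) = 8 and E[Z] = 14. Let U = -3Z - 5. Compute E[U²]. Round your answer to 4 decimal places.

E[-3Z - 5] = -3·14 − 5 = -47
var(-3Z - 5) = (-3)²·8 = 72
E[U²] = var(U) + (E[U])² = 72 + (-47)² = 2281

2281.0000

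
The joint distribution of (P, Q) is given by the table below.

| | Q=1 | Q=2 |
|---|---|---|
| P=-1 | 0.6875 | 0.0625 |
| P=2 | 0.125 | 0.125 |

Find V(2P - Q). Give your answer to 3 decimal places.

E[P] = -0.25,  E[Q] = 1.1875,  E[PQ] = -0.0625
V(P) = 1.75 − (-0.25)² = 1.6875;  V(Q) = 1.5625 − (1.1875)² = 0.15234375
cov(P,Q) = -0.0625 − (-0.25)(1.1875) = 0.234375
V(2P - Q) = (2)²·1.6875 + (-1)²·0.15234375 + 2·(2)·(-1)·0.234375 = 5.96484375

5.965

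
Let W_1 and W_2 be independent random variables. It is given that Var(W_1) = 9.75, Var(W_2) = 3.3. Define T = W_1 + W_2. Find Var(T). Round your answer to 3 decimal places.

13.050

By independence, Var(T) = (1)²Var(W_1) + (1)²Var(W_2)
= (1)²·9.75 + (1)²·3.3 = 13.05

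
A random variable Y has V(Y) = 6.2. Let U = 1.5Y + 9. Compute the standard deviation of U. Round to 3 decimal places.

3.735

V(1.5Y + 9) = (1.5)²·6.2 = 13.95
sd(U) = √13.95 ≈ 3.735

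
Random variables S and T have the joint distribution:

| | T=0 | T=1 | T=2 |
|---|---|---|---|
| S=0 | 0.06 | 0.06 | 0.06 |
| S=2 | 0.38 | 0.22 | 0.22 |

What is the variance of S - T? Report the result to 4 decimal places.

E[S] = 1.64,  E[T] = 0.84,  E[ST] = 1.32
Var(S) = 3.28 − (1.64)² = 0.5904;  Var(T) = 1.4 − (0.84)² = 0.6944
Cov(S,T) = 1.32 − (1.64)(0.84) = -0.0576
Var(S - T) = (1)²·0.5904 + (-1)²·0.6944 + 2·(1)·(-1)·-0.0576 = 1.4

1.4000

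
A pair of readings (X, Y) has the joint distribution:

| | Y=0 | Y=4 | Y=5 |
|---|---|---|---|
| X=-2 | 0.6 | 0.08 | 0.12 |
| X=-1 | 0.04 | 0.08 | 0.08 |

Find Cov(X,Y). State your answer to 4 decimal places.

E[X] = -1.8,  E[Y] = 1.64
E[XY] = -2.56
Cov(X,Y) = E[XY] − E[X]E[Y] = -2.56 − (-1.8)(1.64) = 0.392

0.3920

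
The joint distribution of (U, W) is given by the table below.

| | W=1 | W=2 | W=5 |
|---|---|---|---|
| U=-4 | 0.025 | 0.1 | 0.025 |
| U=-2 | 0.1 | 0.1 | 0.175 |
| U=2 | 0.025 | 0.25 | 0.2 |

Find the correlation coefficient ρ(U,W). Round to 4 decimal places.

E[U] = -0.4,  E[W] = 3.05
E[UW] = -0.7
Cov(U,W) = E[UW] − E[U]E[W] = -0.7 − (-0.4)(3.05) = 0.52
Var(U) = 5.64,  Var(W) = 2.6475
ρ = 0.52 / √(5.64·2.6475) ≈ 0.1346

0.1346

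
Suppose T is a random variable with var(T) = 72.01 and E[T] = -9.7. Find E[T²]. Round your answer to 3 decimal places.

E[T²] = var(T) + (E[T])² = 72.01 + (-9.7)² = 166.1

166.100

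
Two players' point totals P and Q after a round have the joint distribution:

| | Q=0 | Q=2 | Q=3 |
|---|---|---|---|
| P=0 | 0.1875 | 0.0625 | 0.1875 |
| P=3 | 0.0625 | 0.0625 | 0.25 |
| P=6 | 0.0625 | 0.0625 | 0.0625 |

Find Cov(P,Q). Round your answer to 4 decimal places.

0.2813

E[P] = 2.25,  E[Q] = 1.875
E[PQ] = 4.5
Cov(P,Q) = E[PQ] − E[P]E[Q] = 4.5 − (2.25)(1.875) = 0.28125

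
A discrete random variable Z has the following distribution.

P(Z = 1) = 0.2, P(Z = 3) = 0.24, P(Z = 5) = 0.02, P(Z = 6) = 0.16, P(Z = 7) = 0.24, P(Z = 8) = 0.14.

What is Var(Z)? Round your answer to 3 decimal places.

E[Z] = (1)(0.2) + (3)(0.24) + (5)(0.02) + (6)(0.16) + (7)(0.24) + (8)(0.14) = 4.78
E[Z²] = (1)²(0.2) + (3)²(0.24) + (5)²(0.02) + (6)²(0.16) + (7)²(0.24) + (8)²(0.14) = 29.34
Var(Z) = E[Z²] − (E[Z])² = 29.34 − (4.78)² = 6.4916

6.492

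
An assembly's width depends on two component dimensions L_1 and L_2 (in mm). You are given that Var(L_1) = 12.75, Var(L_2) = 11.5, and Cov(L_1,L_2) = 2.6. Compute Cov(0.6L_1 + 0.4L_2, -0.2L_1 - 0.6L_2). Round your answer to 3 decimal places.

Cov(0.6L_1 + 0.4L_2, -0.2L_1 - 0.6L_2) = (0.6)(-0.2)Var(L_1) + (0.4)(-0.6)Var(L_2) + [(0.6)(-0.6) + (0.4)(-0.2)]Cov(L_1,L_2)
= -0.12·12.75 + -0.24·11.5 + -0.44·2.6 = -5.434

-5.434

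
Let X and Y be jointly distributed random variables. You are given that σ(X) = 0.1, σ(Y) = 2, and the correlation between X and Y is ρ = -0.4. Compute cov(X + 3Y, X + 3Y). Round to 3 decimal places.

V(X) = (0.1)² = 0.01;  V(Y) = (2)² = 4
cov(X,Y) = ρ·σ(X)·σ(Y) = -0.4·0.1·2 = -0.08
cov(X + 3Y, X + 3Y) = (1)(1)V(X) + (3)(3)V(Y) + [(1)(3) + (3)(1)]cov(X,Y)
= 1·0.01 + 9·4 + 6·-0.08 = 35.53

35.530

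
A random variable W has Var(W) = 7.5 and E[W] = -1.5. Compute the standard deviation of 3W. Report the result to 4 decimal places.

8.2158

Var(3W) = (3)²·7.5 = 67.5
SD(3W) = √67.5 ≈ 8.2158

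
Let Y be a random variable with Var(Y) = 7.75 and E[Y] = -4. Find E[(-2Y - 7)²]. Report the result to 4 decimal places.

E[-2Y - 7] = -2·-4 − 7 = 1
Var(-2Y - 7) = (-2)²·7.75 = 31
E[(-2Y - 7)²] = Var((-2Y - 7)) + (E[(-2Y - 7)])² = 31 + (1)² = 32

32.0000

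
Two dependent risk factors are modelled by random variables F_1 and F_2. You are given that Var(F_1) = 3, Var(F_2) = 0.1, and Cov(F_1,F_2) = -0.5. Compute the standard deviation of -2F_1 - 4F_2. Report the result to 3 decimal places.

2.366

Var(-2F_1 - 4F_2) = (-2)²·Var(F_1) + (-4)²·Var(F_2) + 2·(-2)·(-4)·Cov(F_1,F_2)
= 4·3 + 16·0.1 + 16·-0.5 = 5.6
SD(-2F_1 - 4F_2) = √5.6 ≈ 2.366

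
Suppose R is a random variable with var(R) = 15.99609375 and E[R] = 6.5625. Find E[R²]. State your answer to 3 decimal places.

E[R²] = var(R) + (E[R])² = 15.99609375 + (6.5625)² = 59.0625

59.063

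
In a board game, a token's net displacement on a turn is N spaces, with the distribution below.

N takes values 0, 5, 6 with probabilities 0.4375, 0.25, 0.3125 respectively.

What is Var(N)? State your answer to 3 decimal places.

E[N] = (0)(0.4375) + (5)(0.25) + (6)(0.3125) = 3.125
E[N²] = (0)²(0.4375) + (5)²(0.25) + (6)²(0.3125) = 17.5
Var(N) = E[N²] − (E[N])² = 17.5 − (3.125)² = 7.734375

7.734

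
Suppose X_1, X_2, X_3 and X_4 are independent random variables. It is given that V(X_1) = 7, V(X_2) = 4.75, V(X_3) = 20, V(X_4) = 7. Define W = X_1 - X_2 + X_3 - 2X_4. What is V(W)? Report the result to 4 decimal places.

By independence, V(W) = (1)²V(X_1) + (-1)²V(X_2) + (1)²V(X_3) + (-2)²V(X_4)
= (1)²·7 + (-1)²·4.75 + (1)²·20 + (-2)²·7 = 59.75

59.7500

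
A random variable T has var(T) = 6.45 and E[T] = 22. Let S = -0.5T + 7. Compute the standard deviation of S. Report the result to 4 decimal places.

var(-0.5T + 7) = (-0.5)²·6.45 = 1.6125
SD(S) = √1.6125 ≈ 1.2698

1.2698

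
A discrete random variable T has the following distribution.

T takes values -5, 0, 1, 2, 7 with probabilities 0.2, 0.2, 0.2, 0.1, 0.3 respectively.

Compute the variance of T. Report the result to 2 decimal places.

E[T] = (-5)(0.2) + (0)(0.2) + (1)(0.2) + (2)(0.1) + (7)(0.3) = 1.5
E[T²] = (-5)²(0.2) + (0)²(0.2) + (1)²(0.2) + (2)²(0.1) + (7)²(0.3) = 20.3
Var(T) = E[T²] − (E[T])² = 20.3 − (1.5)² = 18.05

18.05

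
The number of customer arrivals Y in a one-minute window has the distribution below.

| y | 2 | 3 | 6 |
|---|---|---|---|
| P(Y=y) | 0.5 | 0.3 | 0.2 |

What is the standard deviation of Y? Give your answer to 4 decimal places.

1.5133

E[Y] = (2)(0.5) + (3)(0.3) + (6)(0.2) = 3.1
E[Y²] = (2)²(0.5) + (3)²(0.3) + (6)²(0.2) = 11.9
Var(Y) = E[Y²] − (E[Y])² = 11.9 − (3.1)² = 2.29
sd(Y) = √2.29 ≈ 1.5133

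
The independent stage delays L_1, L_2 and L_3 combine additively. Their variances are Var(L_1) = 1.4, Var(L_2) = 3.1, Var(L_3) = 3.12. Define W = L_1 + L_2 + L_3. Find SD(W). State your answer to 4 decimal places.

2.7604

By independence, Var(W) = (1)²Var(L_1) + (1)²Var(L_2) + (1)²Var(L_3)
= (1)²·1.4 + (1)²·3.1 + (1)²·3.12 = 7.62
SD(W) = √7.62 ≈ 2.7604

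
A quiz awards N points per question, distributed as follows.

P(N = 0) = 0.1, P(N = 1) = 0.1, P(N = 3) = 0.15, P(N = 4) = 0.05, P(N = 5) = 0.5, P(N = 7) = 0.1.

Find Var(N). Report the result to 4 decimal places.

4.0475

E[N] = (0)(0.1) + (1)(0.1) + (3)(0.15) + (4)(0.05) + (5)(0.5) + (7)(0.1) = 3.95
E[N²] = (0)²(0.1) + (1)²(0.1) + (3)²(0.15) + (4)²(0.05) + (5)²(0.5) + (7)²(0.1) = 19.65
Var(N) = E[N²] − (E[N])² = 19.65 − (3.95)² = 4.0475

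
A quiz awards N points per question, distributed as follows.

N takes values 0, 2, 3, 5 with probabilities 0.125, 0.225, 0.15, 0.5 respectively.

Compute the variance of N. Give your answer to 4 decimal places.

E[N] = (0)(0.125) + (2)(0.225) + (3)(0.15) + (5)(0.5) = 3.4
E[N²] = (0)²(0.125) + (2)²(0.225) + (3)²(0.15) + (5)²(0.5) = 14.75
V(N) = E[N²] − (E[N])² = 14.75 − (3.4)² = 3.19

3.1900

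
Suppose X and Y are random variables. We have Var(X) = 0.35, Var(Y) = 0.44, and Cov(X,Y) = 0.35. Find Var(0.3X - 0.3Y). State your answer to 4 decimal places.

0.0081

Var(0.3X - 0.3Y) = (0.3)²·Var(X) + (-0.3)²·Var(Y) + 2·(0.3)·(-0.3)·Cov(X,Y)
= 0.09·0.35 + 0.09·0.44 + -0.18·0.35 = 0.0081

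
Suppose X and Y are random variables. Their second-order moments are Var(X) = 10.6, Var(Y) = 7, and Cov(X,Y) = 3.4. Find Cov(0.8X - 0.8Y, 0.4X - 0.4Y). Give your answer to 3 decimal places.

3.456

Cov(0.8X - 0.8Y, 0.4X - 0.4Y) = (0.8)(0.4)Var(X) + (-0.8)(-0.4)Var(Y) + [(0.8)(-0.4) + (-0.8)(0.4)]Cov(X,Y)
= 0.32·10.6 + 0.32·7 + -0.64·3.4 = 3.456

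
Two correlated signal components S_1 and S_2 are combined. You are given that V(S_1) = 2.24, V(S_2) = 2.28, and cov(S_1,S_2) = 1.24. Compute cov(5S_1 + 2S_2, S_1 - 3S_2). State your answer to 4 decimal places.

-18.6000

cov(5S_1 + 2S_2, S_1 - 3S_2) = (5)(1)V(S_1) + (2)(-3)V(S_2) + [(5)(-3) + (2)(1)]cov(S_1,S_2)
= 5·2.24 + -6·2.28 + -13·1.24 = -18.6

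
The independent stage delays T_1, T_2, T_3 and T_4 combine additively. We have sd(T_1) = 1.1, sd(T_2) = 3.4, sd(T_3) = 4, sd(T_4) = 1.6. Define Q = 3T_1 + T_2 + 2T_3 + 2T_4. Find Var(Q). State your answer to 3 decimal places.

96.690

Var(T_1) = 1.21, Var(T_2) = 11.56, Var(T_3) = 16, Var(T_4) = 2.56
By independence, Var(Q) = (3)²Var(T_1) + (1)²Var(T_2) + (2)²Var(T_3) + (2)²Var(T_4)
= (3)²·1.21 + (1)²·11.56 + (2)²·16 + (2)²·2.56 = 96.69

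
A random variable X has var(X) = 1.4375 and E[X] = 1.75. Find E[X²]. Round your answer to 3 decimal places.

E[X²] = var(X) + (E[X])² = 1.4375 + (1.75)² = 4.5

4.500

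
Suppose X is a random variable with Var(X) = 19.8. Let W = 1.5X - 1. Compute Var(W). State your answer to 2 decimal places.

44.55

Var(1.5X - 1) = (1.5)²·Var(X) = 2.25·19.8 = 44.55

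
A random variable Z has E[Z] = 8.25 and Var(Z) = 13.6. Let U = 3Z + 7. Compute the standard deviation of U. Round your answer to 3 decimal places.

Var(3Z + 7) = (3)²·13.6 = 122.4
SD(U) = √122.4 ≈ 11.063

11.063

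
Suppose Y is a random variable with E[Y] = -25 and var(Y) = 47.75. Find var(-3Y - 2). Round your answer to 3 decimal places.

429.750

var(-3Y - 2) = (-3)²·var(Y) = 9·47.75 = 429.75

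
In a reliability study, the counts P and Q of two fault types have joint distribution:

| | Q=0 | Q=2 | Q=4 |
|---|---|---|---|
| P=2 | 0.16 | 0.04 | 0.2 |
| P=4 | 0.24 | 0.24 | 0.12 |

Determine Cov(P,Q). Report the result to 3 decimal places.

-0.288

E[P] = 3.2,  E[Q] = 1.84
E[PQ] = 5.6
Cov(P,Q) = E[PQ] − E[P]E[Q] = 5.6 − (3.2)(1.84) = -0.288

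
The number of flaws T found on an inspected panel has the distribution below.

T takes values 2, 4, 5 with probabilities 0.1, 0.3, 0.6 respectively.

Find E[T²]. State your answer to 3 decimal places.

20.200

E[T²] = (2)²(0.1) + (4)²(0.3) + (5)²(0.6) = 20.2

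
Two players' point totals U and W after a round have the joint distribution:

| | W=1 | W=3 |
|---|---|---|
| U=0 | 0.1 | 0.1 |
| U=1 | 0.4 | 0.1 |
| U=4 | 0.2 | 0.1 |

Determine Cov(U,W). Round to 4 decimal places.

-0.0200

E[U] = 1.7,  E[W] = 1.6
E[UW] = 2.7
Cov(U,W) = E[UW] − E[U]E[W] = 2.7 − (1.7)(1.6) = -0.02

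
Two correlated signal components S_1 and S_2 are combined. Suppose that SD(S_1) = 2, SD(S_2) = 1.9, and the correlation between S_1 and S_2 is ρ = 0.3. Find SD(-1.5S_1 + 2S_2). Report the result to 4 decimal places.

Var(S_1) = (2)² = 4;  Var(S_2) = (1.9)² = 3.61
Cov(S_1,S_2) = ρ·SD(S_1)·SD(S_2) = 0.3·2·1.9 = 1.14
Var(-1.5S_1 + 2S_2) = (-1.5)²·Var(S_1) + (2)²·Var(S_2) + 2·(-1.5)·(2)·Cov(S_1,S_2)
= 2.25·4 + 4·3.61 + -6·1.14 = 16.6
SD(-1.5S_1 + 2S_2) = √16.6 ≈ 4.0743

4.0743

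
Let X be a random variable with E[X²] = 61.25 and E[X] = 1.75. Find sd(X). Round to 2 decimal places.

Var(X) = 61.25 − (1.75)² = 58.1875
sd(X) = √58.1875 ≈ 7.63

7.63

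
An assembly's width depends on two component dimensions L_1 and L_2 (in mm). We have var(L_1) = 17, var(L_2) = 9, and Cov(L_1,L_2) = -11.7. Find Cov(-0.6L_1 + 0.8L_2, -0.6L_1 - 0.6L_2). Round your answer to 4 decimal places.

Cov(-0.6L_1 + 0.8L_2, -0.6L_1 - 0.6L_2) = (-0.6)(-0.6)var(L_1) + (0.8)(-0.6)var(L_2) + [(-0.6)(-0.6) + (0.8)(-0.6)]Cov(L_1,L_2)
= 0.36·17 + -0.48·9 + -0.12·-11.7 = 3.204

3.2040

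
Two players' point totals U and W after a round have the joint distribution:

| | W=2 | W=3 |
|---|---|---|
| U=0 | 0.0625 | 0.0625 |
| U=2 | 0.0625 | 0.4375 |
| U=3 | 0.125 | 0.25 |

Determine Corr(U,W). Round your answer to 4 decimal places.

E[U] = 2.125,  E[W] = 2.75
E[UW] = 5.875
Cov(U,W) = E[UW] − E[U]E[W] = 5.875 − (2.125)(2.75) = 0.03125
Var(U) = 0.859375,  Var(W) = 0.1875
ρ = 0.03125 / √(0.859375·0.1875) ≈ 0.0778

0.0778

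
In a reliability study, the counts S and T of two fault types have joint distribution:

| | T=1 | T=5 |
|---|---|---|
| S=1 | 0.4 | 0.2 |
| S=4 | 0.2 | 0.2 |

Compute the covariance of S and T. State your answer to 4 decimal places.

E[S] = 2.2,  E[T] = 2.6
E[ST] = 6.2
cov(S,T) = E[ST] − E[S]E[T] = 6.2 − (2.2)(2.6) = 0.48

0.4800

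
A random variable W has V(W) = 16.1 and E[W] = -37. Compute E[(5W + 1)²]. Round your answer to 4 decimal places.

E[5W + 1] = 5·-37 + 1 = -184
V(5W + 1) = (5)²·16.1 = 402.5
E[(5W + 1)²] = V((5W + 1)) + (E[(5W + 1)])² = 402.5 + (-184)² = 34258.5

34258.5000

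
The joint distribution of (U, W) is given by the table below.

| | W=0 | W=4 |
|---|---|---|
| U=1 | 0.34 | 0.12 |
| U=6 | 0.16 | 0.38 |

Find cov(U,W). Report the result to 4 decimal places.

2.2000

E[U] = 3.7,  E[W] = 2
E[UW] = 9.6
cov(U,W) = E[UW] − E[U]E[W] = 9.6 − (3.7)(2) = 2.2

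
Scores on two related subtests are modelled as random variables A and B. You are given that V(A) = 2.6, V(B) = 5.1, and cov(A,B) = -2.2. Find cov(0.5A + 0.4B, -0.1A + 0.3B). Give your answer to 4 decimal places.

cov(0.5A + 0.4B, -0.1A + 0.3B) = (0.5)(-0.1)V(A) + (0.4)(0.3)V(B) + [(0.5)(0.3) + (0.4)(-0.1)]cov(A,B)
= -0.05·2.6 + 0.12·5.1 + 0.11·-2.2 = 0.24

0.2400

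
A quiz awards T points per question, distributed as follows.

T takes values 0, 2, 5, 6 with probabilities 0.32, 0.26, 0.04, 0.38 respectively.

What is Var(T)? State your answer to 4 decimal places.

6.7200

E[T] = (0)(0.32) + (2)(0.26) + (5)(0.04) + (6)(0.38) = 3
E[T²] = (0)²(0.32) + (2)²(0.26) + (5)²(0.04) + (6)²(0.38) = 15.72
Var(T) = E[T²] − (E[T])² = 15.72 − (3)² = 6.72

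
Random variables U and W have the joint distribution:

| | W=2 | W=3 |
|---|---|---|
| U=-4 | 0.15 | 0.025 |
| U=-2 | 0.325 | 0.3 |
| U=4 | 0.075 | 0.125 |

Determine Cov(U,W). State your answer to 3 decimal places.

0.318

E[U] = -1.15,  E[W] = 2.45
E[UW] = -2.5
Cov(U,W) = E[UW] − E[U]E[W] = -2.5 − (-1.15)(2.45) = 0.3175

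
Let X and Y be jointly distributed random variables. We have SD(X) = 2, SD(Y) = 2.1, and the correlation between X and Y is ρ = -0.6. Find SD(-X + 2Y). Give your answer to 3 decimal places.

V(X) = (2)² = 4;  V(Y) = (2.1)² = 4.41
Cov(X,Y) = ρ·SD(X)·SD(Y) = -0.6·2·2.1 = -2.52
V(-X + 2Y) = (-1)²·V(X) + (2)²·V(Y) + 2·(-1)·(2)·Cov(X,Y)
= 1·4 + 4·4.41 + -4·-2.52 = 31.72
SD(-X + 2Y) = √31.72 ≈ 5.632

5.632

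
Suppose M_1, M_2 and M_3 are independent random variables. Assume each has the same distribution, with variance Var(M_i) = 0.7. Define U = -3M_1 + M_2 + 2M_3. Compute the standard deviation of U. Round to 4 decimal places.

3.1305

By independence, Var(U) = (-3)²Var(M_1) + (1)²Var(M_2) + (2)²Var(M_3)
= (-3)²·0.7 + (1)²·0.7 + (2)²·0.7 = 9.8
SD(U) = √9.8 ≈ 3.1305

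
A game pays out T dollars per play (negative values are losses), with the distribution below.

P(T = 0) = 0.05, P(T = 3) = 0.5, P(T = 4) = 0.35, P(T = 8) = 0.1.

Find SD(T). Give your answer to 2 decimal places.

E[T] = (0)(0.05) + (3)(0.5) + (4)(0.35) + (8)(0.1) = 3.7
E[T²] = (0)²(0.05) + (3)²(0.5) + (4)²(0.35) + (8)²(0.1) = 16.5
var(T) = E[T²] − (E[T])² = 16.5 − (3.7)² = 2.81
SD(T) = √2.81 ≈ 1.68

1.68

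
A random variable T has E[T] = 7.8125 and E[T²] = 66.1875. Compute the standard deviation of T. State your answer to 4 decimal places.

var(T) = 66.1875 − (7.8125)² = 5.15234375
sd(T) = √5.15234375 ≈ 2.2699

2.2699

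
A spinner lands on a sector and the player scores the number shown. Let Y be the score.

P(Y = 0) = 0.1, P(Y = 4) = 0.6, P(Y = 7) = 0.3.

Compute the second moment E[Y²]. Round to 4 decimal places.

24.3000

E[Y²] = (0)²(0.1) + (4)²(0.6) + (7)²(0.3) = 24.3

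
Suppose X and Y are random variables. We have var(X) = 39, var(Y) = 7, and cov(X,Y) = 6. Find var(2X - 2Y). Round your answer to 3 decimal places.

136.000

var(2X - 2Y) = (2)²·var(X) + (-2)²·var(Y) + 2·(2)·(-2)·cov(X,Y)
= 4·39 + 4·7 + -8·6 = 136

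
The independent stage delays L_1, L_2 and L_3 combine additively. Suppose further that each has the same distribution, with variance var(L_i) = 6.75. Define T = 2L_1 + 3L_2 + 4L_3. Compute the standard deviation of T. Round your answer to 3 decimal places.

By independence, var(T) = (2)²var(L_1) + (3)²var(L_2) + (4)²var(L_3)
= (2)²·6.75 + (3)²·6.75 + (4)²·6.75 = 195.75
SD(T) = √195.75 ≈ 13.991

13.991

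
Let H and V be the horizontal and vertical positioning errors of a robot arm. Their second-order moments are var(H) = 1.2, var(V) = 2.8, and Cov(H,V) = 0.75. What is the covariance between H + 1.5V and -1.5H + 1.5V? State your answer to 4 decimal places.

Cov(H + 1.5V, -1.5H + 1.5V) = (1)(-1.5)var(H) + (1.5)(1.5)var(V) + [(1)(1.5) + (1.5)(-1.5)]Cov(H,V)
= -1.5·1.2 + 2.25·2.8 + -0.75·0.75 = 3.9375

3.9375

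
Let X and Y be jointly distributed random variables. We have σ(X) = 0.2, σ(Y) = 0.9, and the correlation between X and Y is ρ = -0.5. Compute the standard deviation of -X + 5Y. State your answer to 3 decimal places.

var(X) = (0.2)² = 0.04;  var(Y) = (0.9)² = 0.81
Cov(X,Y) = ρ·σ(X)·σ(Y) = -0.5·0.2·0.9 = -0.09
var(-X + 5Y) = (-1)²·var(X) + (5)²·var(Y) + 2·(-1)·(5)·Cov(X,Y)
= 1·0.04 + 25·0.81 + -10·-0.09 = 21.19
σ(-X + 5Y) = √21.19 ≈ 4.603

4.603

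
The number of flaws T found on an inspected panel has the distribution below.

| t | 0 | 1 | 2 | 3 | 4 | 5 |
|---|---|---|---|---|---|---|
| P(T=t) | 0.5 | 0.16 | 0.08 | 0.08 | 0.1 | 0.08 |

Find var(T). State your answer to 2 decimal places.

2.95

E[T] = (0)(0.5) + (1)(0.16) + (2)(0.08) + (3)(0.08) + (4)(0.1) + (5)(0.08) = 1.36
E[T²] = (0)²(0.5) + (1)²(0.16) + (2)²(0.08) + (3)²(0.08) + (4)²(0.1) + (5)²(0.08) = 4.8
var(T) = E[T²] − (E[T])² = 4.8 − (1.36)² = 2.9504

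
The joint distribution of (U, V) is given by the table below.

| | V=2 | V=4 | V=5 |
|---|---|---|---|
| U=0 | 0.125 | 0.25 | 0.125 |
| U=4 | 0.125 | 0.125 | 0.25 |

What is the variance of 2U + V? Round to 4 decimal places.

E[U] = 2,  E[V] = 3.875,  E[UV] = 8
var(U) = 8 − (2)² = 4;  var(V) = 16.375 − (3.875)² = 1.359375
cov(U,V) = 8 − (2)(3.875) = 0.25
var(2U + V) = (2)²·4 + (1)²·1.359375 + 2·(2)·(1)·0.25 = 18.359375

18.3594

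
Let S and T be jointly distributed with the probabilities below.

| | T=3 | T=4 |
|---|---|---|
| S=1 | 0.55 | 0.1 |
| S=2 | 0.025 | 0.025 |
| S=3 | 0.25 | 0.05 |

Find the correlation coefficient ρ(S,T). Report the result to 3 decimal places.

0.033

E[S] = 1.65,  E[T] = 3.175
E[ST] = 5.25
Cov(S,T) = E[ST] − E[S]E[T] = 5.25 − (1.65)(3.175) = 0.01125
Var(S) = 0.8275,  Var(T) = 0.144375
ρ = 0.01125 / √(0.8275·0.144375) ≈ 0.033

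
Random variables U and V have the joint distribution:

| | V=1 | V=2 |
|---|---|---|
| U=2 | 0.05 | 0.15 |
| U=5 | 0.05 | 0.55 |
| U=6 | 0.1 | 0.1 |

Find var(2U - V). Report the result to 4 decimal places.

7.6400

E[U] = 4.6,  E[V] = 1.8,  E[UV] = 8.25
var(U) = 23 − (4.6)² = 1.84;  var(V) = 3.4 − (1.8)² = 0.16
Cov(U,V) = 8.25 − (4.6)(1.8) = -0.03
var(2U - V) = (2)²·1.84 + (-1)²·0.16 + 2·(2)·(-1)·-0.03 = 7.64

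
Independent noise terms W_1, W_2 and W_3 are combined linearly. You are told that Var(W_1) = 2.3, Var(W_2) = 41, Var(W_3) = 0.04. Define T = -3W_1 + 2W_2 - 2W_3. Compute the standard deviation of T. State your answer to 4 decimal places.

13.5963

By independence, Var(T) = (-3)²Var(W_1) + (2)²Var(W_2) + (-2)²Var(W_3)
= (-3)²·2.3 + (2)²·41 + (-2)²·0.04 = 184.86
sd(T) = √184.86 ≈ 13.5963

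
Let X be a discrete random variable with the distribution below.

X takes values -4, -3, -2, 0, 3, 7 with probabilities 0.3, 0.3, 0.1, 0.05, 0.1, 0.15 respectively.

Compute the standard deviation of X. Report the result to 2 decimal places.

3.90

E[X] = (-4)(0.3) + (-3)(0.3) + (-2)(0.1) + (0)(0.05) + (3)(0.1) + (7)(0.15) = -0.95
E[X²] = (-4)²(0.3) + (-3)²(0.3) + (-2)²(0.1) + (0)²(0.05) + (3)²(0.1) + (7)²(0.15) = 16.15
var(X) = E[X²] − (E[X])² = 16.15 − (-0.95)² = 15.2475
SD(X) = √15.2475 ≈ 3.90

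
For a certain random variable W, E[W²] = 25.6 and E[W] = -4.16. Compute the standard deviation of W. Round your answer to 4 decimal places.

Var(W) = 25.6 − (-4.16)² = 8.2944
σ(W) = √8.2944 ≈ 2.8800

2.8800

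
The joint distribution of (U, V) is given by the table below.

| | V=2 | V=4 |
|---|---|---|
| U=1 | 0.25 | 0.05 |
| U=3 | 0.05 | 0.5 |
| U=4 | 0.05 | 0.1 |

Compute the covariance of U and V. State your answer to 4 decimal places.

0.5850

E[U] = 2.55,  E[V] = 3.3
E[UV] = 9
Cov(U,V) = E[UV] − E[U]E[V] = 9 − (2.55)(3.3) = 0.585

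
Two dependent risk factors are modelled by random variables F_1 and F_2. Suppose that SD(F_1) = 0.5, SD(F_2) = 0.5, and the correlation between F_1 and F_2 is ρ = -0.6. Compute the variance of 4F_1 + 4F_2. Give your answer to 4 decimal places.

3.2000

V(F_1) = (0.5)² = 0.25;  V(F_2) = (0.5)² = 0.25
Cov(F_1,F_2) = ρ·SD(F_1)·SD(F_2) = -0.6·0.5·0.5 = -0.15
V(4F_1 + 4F_2) = (4)²·V(F_1) + (4)²·V(F_2) + 2·(4)·(4)·Cov(F_1,F_2)
= 16·0.25 + 16·0.25 + 32·-0.15 = 3.2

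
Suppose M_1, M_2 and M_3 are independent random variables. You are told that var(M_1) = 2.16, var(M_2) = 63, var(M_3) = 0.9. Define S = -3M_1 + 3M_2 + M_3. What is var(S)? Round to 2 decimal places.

587.34

By independence, var(S) = (-3)²var(M_1) + (3)²var(M_2) + (1)²var(M_3)
= (-3)²·2.16 + (3)²·63 + (1)²·0.9 = 587.34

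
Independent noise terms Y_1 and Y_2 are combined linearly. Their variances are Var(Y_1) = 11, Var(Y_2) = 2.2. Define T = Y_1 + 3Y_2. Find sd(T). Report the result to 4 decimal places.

5.5498

By independence, Var(T) = (1)²Var(Y_1) + (3)²Var(Y_2)
= (1)²·11 + (3)²·2.2 = 30.8
sd(T) = √30.8 ≈ 5.5498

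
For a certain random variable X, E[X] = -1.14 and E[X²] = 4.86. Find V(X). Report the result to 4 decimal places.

V(X) = 4.86 − (-1.14)² = 3.5604

3.5604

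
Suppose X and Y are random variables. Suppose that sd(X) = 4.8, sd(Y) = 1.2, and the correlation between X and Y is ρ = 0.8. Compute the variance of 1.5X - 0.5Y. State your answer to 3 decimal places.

Var(X) = (4.8)² = 23.04;  Var(Y) = (1.2)² = 1.44
cov(X,Y) = ρ·sd(X)·sd(Y) = 0.8·4.8·1.2 = 4.608
Var(1.5X - 0.5Y) = (1.5)²·Var(X) + (-0.5)²·Var(Y) + 2·(1.5)·(-0.5)·cov(X,Y)
= 2.25·23.04 + 0.25·1.44 + -1.5·4.608 = 45.288

45.288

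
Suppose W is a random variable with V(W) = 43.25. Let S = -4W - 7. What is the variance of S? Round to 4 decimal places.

692.0000

V(-4W - 7) = (-4)²·V(W) = 16·43.25 = 692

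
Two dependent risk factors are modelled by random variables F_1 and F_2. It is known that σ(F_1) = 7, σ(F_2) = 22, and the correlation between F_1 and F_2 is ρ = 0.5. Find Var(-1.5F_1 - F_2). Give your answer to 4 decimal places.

Var(F_1) = (7)² = 49;  Var(F_2) = (22)² = 484
Cov(F_1,F_2) = ρ·σ(F_1)·σ(F_2) = 0.5·7·22 = 77
Var(-1.5F_1 - F_2) = (-1.5)²·Var(F_1) + (-1)²·Var(F_2) + 2·(-1.5)·(-1)·Cov(F_1,F_2)
= 2.25·49 + 1·484 + 3·77 = 825.25

825.2500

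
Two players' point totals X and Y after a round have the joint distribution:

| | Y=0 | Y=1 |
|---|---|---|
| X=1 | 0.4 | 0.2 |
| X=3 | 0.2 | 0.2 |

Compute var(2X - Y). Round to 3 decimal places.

3.760

E[X] = 1.8,  E[Y] = 0.4,  E[XY] = 0.8
var(X) = 4.2 − (1.8)² = 0.96;  var(Y) = 0.4 − (0.4)² = 0.24
Cov(X,Y) = 0.8 − (1.8)(0.4) = 0.08
var(2X - Y) = (2)²·0.96 + (-1)²·0.24 + 2·(2)·(-1)·0.08 = 3.76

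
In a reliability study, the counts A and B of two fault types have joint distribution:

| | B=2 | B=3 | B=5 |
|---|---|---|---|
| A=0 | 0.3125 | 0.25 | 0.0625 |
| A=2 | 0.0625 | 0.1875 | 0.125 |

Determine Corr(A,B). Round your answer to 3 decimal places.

E[A] = 0.75,  E[B] = 3
E[AB] = 2.625
Cov(A,B) = E[AB] − E[A]E[B] = 2.625 − (0.75)(3) = 0.375
Var(A) = 0.9375,  Var(B) = 1.125
ρ = 0.375 / √(0.9375·1.125) ≈ 0.365

0.365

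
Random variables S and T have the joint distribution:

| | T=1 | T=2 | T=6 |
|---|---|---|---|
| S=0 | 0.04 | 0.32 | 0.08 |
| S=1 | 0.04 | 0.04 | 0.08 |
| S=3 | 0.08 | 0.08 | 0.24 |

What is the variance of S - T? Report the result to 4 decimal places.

4.4736

E[S] = 1.36,  E[T] = 3.44,  E[ST] = 5.64
Var(S) = 3.76 − (1.36)² = 1.9104;  Var(T) = 16.32 − (3.44)² = 4.4864
cov(S,T) = 5.64 − (1.36)(3.44) = 0.9616
Var(S - T) = (1)²·1.9104 + (-1)²·4.4864 + 2·(1)·(-1)·0.9616 = 4.4736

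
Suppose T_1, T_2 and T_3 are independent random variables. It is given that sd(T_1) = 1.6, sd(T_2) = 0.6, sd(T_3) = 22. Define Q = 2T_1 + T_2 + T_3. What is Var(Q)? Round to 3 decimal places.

494.600

Var(T_1) = 2.56, Var(T_2) = 0.36, Var(T_3) = 484
By independence, Var(Q) = (2)²Var(T_1) + (1)²Var(T_2) + (1)²Var(T_3)
= (2)²·2.56 + (1)²·0.36 + (1)²·484 = 494.6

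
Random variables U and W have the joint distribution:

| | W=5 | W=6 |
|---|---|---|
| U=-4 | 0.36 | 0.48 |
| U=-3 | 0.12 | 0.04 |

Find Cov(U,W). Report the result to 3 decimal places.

-0.043

E[U] = -3.84,  E[W] = 5.52
E[UW] = -21.24
Cov(U,W) = E[UW] − E[U]E[W] = -21.24 − (-3.84)(5.52) = -0.0432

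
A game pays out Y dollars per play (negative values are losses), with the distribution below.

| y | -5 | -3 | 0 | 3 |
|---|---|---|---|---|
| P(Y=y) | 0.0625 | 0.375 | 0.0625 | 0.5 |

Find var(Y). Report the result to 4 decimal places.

E[Y] = (-5)(0.0625) + (-3)(0.375) + (0)(0.0625) + (3)(0.5) = 0.0625
E[Y²] = (-5)²(0.0625) + (-3)²(0.375) + (0)²(0.0625) + (3)²(0.5) = 9.4375
var(Y) = E[Y²] − (E[Y])² = 9.4375 − (0.0625)² = 9.43359375

9.4336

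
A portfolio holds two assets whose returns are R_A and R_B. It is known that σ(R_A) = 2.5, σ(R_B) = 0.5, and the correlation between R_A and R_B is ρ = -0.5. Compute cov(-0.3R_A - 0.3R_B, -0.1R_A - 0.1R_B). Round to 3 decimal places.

0.158

V(R_A) = (2.5)² = 6.25;  V(R_B) = (0.5)² = 0.25
cov(R_A,R_B) = ρ·σ(R_A)·σ(R_B) = -0.5·2.5·0.5 = -0.625
cov(-0.3R_A - 0.3R_B, -0.1R_A - 0.1R_B) = (-0.3)(-0.1)V(R_A) + (-0.3)(-0.1)V(R_B) + [(-0.3)(-0.1) + (-0.3)(-0.1)]cov(R_A,R_B)
= 0.03·6.25 + 0.03·0.25 + 0.06·-0.625 = 0.1575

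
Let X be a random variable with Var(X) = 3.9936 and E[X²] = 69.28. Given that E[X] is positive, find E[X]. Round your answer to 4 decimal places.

8.0800

(E[X])² = E[X²] − Var(X) = 69.28 − 3.9936 = 65.2864
E[X] = √65.2864 = 8.08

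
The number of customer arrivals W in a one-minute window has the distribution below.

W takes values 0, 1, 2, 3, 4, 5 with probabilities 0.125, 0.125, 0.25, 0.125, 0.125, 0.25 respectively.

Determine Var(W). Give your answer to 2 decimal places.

E[W] = (0)(0.125) + (1)(0.125) + (2)(0.25) + (3)(0.125) + (4)(0.125) + (5)(0.25) = 2.75
E[W²] = (0)²(0.125) + (1)²(0.125) + (2)²(0.25) + (3)²(0.125) + (4)²(0.125) + (5)²(0.25) = 10.5
Var(W) = E[W²] − (E[W])² = 10.5 − (2.75)² = 2.9375

2.94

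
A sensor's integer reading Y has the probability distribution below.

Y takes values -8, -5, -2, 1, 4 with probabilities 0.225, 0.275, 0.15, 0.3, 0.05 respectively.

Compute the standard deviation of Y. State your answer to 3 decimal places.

3.758

E[Y] = (-8)(0.225) + (-5)(0.275) + (-2)(0.15) + (1)(0.3) + (4)(0.05) = -2.975
E[Y²] = (-8)²(0.225) + (-5)²(0.275) + (-2)²(0.15) + (1)²(0.3) + (4)²(0.05) = 22.975
Var(Y) = E[Y²] − (E[Y])² = 22.975 − (-2.975)² = 14.124375
SD(Y) = √14.124375 ≈ 3.758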